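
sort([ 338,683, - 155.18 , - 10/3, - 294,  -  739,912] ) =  [- 739,-294,-155.18, - 10/3, 338, 683,912] 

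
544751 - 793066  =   - 248315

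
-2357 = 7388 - 9745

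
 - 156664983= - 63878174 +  - 92786809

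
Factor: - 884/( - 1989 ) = 4/9 = 2^2*3^(-2 ) 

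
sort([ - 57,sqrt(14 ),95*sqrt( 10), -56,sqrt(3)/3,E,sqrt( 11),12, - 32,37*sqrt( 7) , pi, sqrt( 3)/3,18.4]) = [  -  57, - 56, - 32 , sqrt( 3)/3,sqrt( 3)/3, E,pi,sqrt ( 11),sqrt( 14),12,18.4,37*sqrt( 7 ) , 95*sqrt( 10 )] 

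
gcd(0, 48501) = 48501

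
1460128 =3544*412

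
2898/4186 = 9/13 = 0.69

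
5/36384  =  5/36384 =0.00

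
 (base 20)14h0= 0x26d4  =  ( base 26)ei8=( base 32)9MK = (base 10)9940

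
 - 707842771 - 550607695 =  - 1258450466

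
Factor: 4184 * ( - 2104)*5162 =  - 45441788032 = -  2^7*29^1*89^1*263^1*523^1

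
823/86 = 823/86 = 9.57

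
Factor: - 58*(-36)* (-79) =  - 2^3*3^2*29^1*79^1 = - 164952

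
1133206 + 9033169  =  10166375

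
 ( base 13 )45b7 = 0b10011000110111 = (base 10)9783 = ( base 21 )113I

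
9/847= 9/847 =0.01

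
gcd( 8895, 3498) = 3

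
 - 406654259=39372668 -446026927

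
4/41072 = 1/10268 = 0.00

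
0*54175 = 0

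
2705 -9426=  -  6721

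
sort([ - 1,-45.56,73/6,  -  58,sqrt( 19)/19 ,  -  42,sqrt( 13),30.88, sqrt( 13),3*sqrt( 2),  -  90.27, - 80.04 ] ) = [- 90.27, - 80.04, - 58,-45.56,-42, - 1 , sqrt (19)/19,sqrt( 13), sqrt(13 ),  3*sqrt(2),73/6,30.88 ] 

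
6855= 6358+497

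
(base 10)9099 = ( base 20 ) 12ej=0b10001110001011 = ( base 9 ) 13430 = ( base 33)8BO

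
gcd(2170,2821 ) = 217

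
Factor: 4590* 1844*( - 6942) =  - 2^4 * 3^4 * 5^1*13^1 * 17^1*89^1 *461^1 =- 58756810320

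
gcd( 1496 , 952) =136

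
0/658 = 0 =0.00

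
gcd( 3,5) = 1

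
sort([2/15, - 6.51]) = [  -  6.51,2/15]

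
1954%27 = 10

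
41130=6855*6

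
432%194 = 44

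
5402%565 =317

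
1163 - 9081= -7918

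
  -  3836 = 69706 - 73542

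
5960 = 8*745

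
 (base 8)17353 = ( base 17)1a6a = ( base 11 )5a46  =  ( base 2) 1111011101011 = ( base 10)7915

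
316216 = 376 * 841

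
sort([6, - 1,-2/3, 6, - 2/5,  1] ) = [-1, - 2/3, - 2/5, 1 , 6,6 ]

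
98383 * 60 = 5902980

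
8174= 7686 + 488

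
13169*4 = 52676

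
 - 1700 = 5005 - 6705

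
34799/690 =50+13/30 = 50.43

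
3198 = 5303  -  2105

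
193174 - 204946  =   - 11772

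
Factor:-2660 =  - 2^2  *5^1*7^1*19^1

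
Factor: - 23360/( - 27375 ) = 2^6*3^ ( - 1) * 5^( - 2 ) =64/75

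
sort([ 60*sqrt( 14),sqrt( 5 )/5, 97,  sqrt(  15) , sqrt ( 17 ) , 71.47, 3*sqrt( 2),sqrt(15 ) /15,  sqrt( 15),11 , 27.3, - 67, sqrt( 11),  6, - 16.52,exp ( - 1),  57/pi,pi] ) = [  -  67, - 16.52 , sqrt(15 ) /15,exp(- 1) , sqrt( 5) /5 , pi,sqrt( 11) , sqrt( 15),sqrt( 15),  sqrt( 17), 3*sqrt( 2),6 , 11,57/pi, 27.3,71.47,97, 60 * sqrt(14 ) ] 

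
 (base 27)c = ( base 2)1100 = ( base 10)12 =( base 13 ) c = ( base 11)11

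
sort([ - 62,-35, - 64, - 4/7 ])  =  [ - 64 , - 62, - 35, - 4/7 ] 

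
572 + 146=718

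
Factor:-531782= -2^1 * 265891^1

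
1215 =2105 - 890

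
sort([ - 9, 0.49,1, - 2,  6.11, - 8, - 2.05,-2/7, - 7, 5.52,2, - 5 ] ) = [ - 9, - 8, - 7,-5, - 2.05, - 2, - 2/7,0.49,1,2,5.52,  6.11]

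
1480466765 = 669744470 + 810722295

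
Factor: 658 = 2^1* 7^1 * 47^1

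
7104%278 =154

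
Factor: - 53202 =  - 2^1*3^1 *8867^1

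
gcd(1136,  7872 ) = 16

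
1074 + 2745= 3819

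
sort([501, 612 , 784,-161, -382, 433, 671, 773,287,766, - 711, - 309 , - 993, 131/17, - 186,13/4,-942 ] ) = [ - 993, - 942,-711, - 382,-309,  -  186,  -  161, 13/4, 131/17, 287,433, 501 , 612, 671, 766, 773,784]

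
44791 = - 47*(- 953 )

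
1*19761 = 19761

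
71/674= 71/674  =  0.11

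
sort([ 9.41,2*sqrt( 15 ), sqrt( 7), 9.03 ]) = [ sqrt( 7),  2*sqrt(15 ),9.03,9.41 ]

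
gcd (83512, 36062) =1898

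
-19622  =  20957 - 40579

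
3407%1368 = 671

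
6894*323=2226762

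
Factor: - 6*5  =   - 30=- 2^1 * 3^1 * 5^1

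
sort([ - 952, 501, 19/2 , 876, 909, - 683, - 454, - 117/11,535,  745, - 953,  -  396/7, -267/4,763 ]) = [  -  953, - 952, - 683,-454, -267/4,  -  396/7, - 117/11, 19/2,501,535, 745, 763, 876, 909 ]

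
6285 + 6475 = 12760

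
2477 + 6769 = 9246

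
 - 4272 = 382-4654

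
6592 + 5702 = 12294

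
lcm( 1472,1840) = 7360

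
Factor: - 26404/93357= - 2^2*3^(  -  2)* 7^1*11^( - 1) = -28/99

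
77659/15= 77659/15 =5177.27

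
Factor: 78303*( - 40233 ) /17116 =  -  3150364599/17116 = - 2^(-2) * 3^2 * 11^( - 1)*43^1*389^(-1)*607^1 * 13411^1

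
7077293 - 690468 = 6386825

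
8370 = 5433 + 2937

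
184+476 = 660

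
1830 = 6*305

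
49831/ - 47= - 1061 + 36/47 = - 1060.23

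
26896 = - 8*( - 3362)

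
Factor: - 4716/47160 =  - 2^( - 1 )*5^( - 1) = - 1/10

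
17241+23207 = 40448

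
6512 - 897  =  5615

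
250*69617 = 17404250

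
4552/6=2276/3=758.67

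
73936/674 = 36968/337 = 109.70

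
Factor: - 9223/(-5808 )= 2^( - 4) * 3^ ( - 1)*11^( - 2)*23^1*401^1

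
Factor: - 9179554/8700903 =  - 2^1*3^( - 2 )* 43^1*541^(-1 )*1787^( - 1 )*106739^1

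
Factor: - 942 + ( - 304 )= - 1246 =-2^1*7^1*89^1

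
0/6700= 0 = 0.00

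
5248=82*64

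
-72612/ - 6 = 12102+0/1= 12102.00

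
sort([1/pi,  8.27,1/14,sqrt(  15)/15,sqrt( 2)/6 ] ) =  [1/14,sqrt(2) /6,sqrt(15)/15 , 1/pi,8.27] 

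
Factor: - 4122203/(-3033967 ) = 1621^1*1657^( - 1 )* 1831^( - 1)*2543^1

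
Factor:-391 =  - 17^1*23^1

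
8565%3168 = 2229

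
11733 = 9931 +1802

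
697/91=697/91 = 7.66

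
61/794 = 61/794  =  0.08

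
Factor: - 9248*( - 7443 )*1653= 2^5 *3^3*17^2*19^1*29^1*827^1 = 113780724192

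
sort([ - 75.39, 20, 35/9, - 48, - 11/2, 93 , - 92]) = [ - 92, - 75.39, - 48, - 11/2 , 35/9, 20,93 ]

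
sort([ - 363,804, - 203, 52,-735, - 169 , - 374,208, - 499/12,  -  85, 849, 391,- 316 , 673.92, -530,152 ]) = [ -735, - 530, -374 , - 363, - 316, - 203, - 169, - 85, - 499/12,52,  152, 208,391, 673.92 , 804,849]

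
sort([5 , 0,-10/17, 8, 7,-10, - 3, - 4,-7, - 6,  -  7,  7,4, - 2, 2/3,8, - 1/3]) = [ - 10, - 7, - 7, - 6,-4, - 3,-2 ,-10/17, -1/3, 0,2/3 , 4, 5,  7,7 , 8 , 8 ] 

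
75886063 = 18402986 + 57483077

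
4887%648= 351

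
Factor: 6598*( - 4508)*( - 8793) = 261537092712=2^3*3^2*7^2*23^1*977^1  *3299^1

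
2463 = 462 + 2001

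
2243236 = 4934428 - 2691192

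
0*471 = 0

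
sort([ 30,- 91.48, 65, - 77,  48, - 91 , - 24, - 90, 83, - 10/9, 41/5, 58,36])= [ - 91.48,  -  91 , - 90,-77, - 24, - 10/9 , 41/5,30,36, 48 , 58,65, 83]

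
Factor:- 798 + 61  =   - 737 = - 11^1* 67^1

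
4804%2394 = 16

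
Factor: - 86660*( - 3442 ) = 2^3*5^1 * 7^1*619^1*1721^1  =  298283720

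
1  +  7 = 8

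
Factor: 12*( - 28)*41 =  -2^4*3^1*7^1*41^1 = -13776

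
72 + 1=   73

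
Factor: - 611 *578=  - 353158 =-2^1*13^1*17^2*47^1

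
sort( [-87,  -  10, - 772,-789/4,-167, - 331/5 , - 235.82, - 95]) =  [ -772, - 235.82, - 789/4,  -  167, - 95, - 87, -331/5, - 10 ]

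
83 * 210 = 17430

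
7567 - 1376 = 6191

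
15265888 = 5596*2728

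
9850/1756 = 4925/878 = 5.61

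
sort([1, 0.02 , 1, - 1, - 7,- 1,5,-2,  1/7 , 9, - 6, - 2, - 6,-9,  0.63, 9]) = [- 9, - 7 , - 6,-6, - 2, - 2 , - 1,  -  1,0.02,1/7,0.63,1,  1,5, 9,9]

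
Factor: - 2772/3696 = - 3/4 =- 2^ (-2 ) * 3^1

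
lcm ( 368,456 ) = 20976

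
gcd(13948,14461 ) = 1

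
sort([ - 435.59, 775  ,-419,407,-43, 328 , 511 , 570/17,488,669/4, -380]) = [ - 435.59,-419, - 380 ,-43,570/17,  669/4, 328,407,488 , 511,775 ] 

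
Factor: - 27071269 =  - 27071269^1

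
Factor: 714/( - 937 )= -2^1 *3^1 * 7^1*17^1*937^( - 1)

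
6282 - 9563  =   - 3281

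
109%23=17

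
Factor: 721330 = 2^1*5^1 * 53^1 * 1361^1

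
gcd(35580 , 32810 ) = 10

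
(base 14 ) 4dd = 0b1111010011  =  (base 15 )454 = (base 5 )12404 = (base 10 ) 979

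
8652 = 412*21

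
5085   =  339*15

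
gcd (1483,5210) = 1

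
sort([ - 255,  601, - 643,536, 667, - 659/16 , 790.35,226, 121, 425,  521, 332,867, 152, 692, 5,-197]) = [ - 643, - 255, - 197, - 659/16  ,  5, 121,  152,226 , 332, 425,521, 536,601,667, 692, 790.35, 867 ] 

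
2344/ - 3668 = - 1 + 331/917 = -0.64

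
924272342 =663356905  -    -  260915437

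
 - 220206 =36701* (  -  6 )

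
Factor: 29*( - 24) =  - 2^3 * 3^1* 29^1=- 696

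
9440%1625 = 1315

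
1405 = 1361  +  44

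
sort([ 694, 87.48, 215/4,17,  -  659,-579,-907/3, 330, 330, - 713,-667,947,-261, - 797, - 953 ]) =[ - 953, - 797, - 713,-667,-659, -579,-907/3, - 261,  17 , 215/4, 87.48, 330,330, 694, 947 ]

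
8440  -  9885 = -1445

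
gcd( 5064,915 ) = 3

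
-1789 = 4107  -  5896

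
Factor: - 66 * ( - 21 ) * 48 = 2^5 *3^3*7^1*11^1= 66528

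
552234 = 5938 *93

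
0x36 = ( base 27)20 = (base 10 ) 54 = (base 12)46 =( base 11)4A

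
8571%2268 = 1767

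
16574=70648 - 54074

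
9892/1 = 9892=9892.00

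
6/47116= 3/23558 = 0.00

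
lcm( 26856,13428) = 26856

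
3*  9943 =29829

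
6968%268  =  0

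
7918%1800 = 718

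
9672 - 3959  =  5713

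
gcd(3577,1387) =73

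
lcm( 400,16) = 400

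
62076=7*8868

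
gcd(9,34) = 1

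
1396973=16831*83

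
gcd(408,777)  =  3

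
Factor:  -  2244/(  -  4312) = 2^( - 1) *3^1*7^ ( - 2) * 17^1 = 51/98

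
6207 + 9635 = 15842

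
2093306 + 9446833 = 11540139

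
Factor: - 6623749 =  - 11^1*701^1*859^1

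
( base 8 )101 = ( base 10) 65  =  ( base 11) 5a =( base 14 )49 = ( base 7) 122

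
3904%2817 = 1087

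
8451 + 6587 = 15038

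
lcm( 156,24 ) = 312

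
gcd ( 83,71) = 1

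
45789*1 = 45789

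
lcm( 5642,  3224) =22568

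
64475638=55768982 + 8706656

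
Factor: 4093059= 3^1*109^1*12517^1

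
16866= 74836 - 57970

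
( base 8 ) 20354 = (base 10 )8428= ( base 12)4a64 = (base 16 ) 20EC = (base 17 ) 1c2d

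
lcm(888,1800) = 66600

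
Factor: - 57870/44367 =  - 2^1*3^1* 5^1 * 23^( - 1 ) = - 30/23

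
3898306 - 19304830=-15406524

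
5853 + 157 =6010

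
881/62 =881/62 = 14.21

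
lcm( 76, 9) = 684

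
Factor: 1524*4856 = 2^5*3^1*127^1*607^1 = 7400544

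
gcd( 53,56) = 1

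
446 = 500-54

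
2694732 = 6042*446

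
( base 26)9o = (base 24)ai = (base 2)100000010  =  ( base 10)258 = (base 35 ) 7d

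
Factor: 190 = 2^1*5^1 * 19^1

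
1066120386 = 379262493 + 686857893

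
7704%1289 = 1259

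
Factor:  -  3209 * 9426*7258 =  - 219540230772 = - 2^2*3^1*19^1*191^1*1571^1*3209^1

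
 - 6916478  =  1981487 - 8897965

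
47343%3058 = 1473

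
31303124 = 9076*3449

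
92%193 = 92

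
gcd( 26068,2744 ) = 1372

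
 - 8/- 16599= 8/16599 = 0.00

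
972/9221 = 972/9221 = 0.11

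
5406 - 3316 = 2090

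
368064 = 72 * 5112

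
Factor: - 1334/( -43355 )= 2^1*5^ ( - 1)*13^( - 1) = 2/65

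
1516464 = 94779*16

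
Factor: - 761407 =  - 761407^1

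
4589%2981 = 1608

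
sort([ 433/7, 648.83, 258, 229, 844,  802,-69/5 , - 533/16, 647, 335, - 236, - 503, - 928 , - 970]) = [ - 970, - 928, - 503, - 236, - 533/16, - 69/5, 433/7, 229,258,  335 , 647,648.83,802, 844]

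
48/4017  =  16/1339 = 0.01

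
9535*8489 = 80942615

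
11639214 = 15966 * 729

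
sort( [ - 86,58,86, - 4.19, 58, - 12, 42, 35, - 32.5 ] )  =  [ - 86,-32.5  , - 12, - 4.19,35,42 , 58,58, 86] 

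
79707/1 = 79707=   79707.00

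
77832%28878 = 20076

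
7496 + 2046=9542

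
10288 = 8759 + 1529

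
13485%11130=2355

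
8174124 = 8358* 978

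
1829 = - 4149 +5978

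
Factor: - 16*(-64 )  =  2^10= 1024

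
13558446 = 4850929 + 8707517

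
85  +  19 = 104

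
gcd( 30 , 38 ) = 2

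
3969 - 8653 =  -4684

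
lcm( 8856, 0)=0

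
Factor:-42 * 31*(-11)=14322 = 2^1*3^1*7^1 * 11^1*31^1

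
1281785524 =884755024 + 397030500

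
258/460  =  129/230 = 0.56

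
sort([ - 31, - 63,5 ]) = [-63,-31,5] 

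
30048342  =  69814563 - 39766221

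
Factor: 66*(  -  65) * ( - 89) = 2^1 * 3^1*5^1*11^1* 13^1*89^1 = 381810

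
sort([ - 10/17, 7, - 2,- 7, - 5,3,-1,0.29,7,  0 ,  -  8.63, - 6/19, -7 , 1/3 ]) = [  -  8.63, - 7, - 7, - 5, - 2, - 1, - 10/17,-6/19,0, 0.29,  1/3,3,7,7]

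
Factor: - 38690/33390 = - 73/63 = - 3^( - 2)*7^ (-1) * 73^1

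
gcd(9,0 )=9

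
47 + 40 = 87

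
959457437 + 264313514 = 1223770951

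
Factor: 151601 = 19^1*79^1*101^1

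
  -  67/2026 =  - 67/2026   =  - 0.03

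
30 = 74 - 44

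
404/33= 12+8/33 = 12.24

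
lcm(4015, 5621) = 28105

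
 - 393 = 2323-2716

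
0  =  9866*0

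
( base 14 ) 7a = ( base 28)3O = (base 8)154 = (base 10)108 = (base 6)300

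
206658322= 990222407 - 783564085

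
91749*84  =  7706916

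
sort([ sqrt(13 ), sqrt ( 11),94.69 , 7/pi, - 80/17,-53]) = [-53,-80/17 , 7/pi, sqrt( 11 ),sqrt( 13), 94.69]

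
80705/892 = 90 + 425/892 = 90.48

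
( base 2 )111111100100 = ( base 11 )3069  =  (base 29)4o8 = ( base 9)5520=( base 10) 4068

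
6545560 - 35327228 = - 28781668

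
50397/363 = 138  +  101/121 = 138.83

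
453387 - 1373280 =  - 919893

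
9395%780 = 35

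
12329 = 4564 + 7765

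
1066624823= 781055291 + 285569532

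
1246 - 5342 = -4096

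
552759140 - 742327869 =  - 189568729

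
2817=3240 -423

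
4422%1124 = 1050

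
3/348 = 1/116 = 0.01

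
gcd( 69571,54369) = 1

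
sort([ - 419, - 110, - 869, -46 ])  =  [ - 869, - 419, - 110, - 46] 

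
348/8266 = 174/4133 = 0.04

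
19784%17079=2705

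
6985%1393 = 20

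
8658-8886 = - 228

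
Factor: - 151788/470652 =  - 139/431 = - 139^1*431^(- 1 )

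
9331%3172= 2987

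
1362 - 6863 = - 5501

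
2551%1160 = 231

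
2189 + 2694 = 4883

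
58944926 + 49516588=108461514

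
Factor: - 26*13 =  - 2^1*13^2  =  - 338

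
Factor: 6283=61^1*103^1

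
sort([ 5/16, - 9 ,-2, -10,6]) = [-10 , - 9, - 2 , 5/16, 6 ] 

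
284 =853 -569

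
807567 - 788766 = 18801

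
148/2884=37/721 = 0.05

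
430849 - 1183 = 429666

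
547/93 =547/93 = 5.88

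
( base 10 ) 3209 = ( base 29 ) 3nj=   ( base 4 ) 302021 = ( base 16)C89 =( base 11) 2458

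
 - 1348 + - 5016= -6364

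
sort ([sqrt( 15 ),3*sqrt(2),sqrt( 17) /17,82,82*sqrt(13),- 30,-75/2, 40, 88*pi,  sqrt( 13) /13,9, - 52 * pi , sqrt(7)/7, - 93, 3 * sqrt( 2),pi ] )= [ - 52*pi,-93, - 75/2,  -  30,sqrt( 17 ) /17,sqrt( 13)/13, sqrt(7)/7,pi, sqrt(15),3*sqrt (2),3*sqrt(2),9, 40,82,88*pi , 82*sqrt( 13 ) ] 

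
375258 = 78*4811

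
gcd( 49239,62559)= 9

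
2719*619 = 1683061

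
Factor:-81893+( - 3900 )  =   - 85793 = -85793^1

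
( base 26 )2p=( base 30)2H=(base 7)140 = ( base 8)115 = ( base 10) 77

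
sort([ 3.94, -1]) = [ - 1,3.94]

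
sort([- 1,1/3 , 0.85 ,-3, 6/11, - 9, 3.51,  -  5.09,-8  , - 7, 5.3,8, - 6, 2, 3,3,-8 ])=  [-9,-8,  -  8, - 7, - 6, - 5.09, - 3,  -  1,1/3, 6/11, 0.85, 2,3, 3,  3.51, 5.3, 8 ]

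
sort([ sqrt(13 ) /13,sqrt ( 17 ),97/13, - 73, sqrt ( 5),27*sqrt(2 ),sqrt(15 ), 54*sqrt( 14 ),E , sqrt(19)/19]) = [-73,sqrt( 19 ) /19, sqrt(13 )/13, sqrt (5 ) , E, sqrt(15 ), sqrt(17 ), 97/13, 27*sqrt(2 ), 54*sqrt(14 )]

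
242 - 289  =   - 47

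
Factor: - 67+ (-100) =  - 167 = -167^1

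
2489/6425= 2489/6425=0.39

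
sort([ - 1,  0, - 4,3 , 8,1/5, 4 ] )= [ - 4, - 1,  0,  1/5,3,4,8 ] 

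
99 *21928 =2170872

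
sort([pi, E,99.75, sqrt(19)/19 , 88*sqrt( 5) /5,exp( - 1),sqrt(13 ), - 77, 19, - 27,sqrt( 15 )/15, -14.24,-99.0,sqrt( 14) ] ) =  [ - 99.0, - 77, - 27 , - 14.24, sqrt( 19)/19,sqrt( 15)/15, exp( - 1),E,pi, sqrt( 13 ),sqrt(14 ) , 19, 88*sqrt( 5 )/5,99.75]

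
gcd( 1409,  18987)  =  1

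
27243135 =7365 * 3699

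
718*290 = 208220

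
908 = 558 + 350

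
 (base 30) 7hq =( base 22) E2G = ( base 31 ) 73G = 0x1AB4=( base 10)6836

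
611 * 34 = 20774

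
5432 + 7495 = 12927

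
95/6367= 95/6367 = 0.01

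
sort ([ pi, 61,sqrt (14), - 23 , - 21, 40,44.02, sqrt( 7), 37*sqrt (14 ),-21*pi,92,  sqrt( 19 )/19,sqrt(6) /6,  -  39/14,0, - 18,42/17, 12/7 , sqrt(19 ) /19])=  [ - 21*pi , - 23,-21, - 18, - 39/14,0,sqrt(19 )/19,sqrt(19 )/19,sqrt(6 )/6,12/7,  42/17,sqrt ( 7 ), pi,sqrt (14 ),40,44.02,  61,92, 37*sqrt( 14 )]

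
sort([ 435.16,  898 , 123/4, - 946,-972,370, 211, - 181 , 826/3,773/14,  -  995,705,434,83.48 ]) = [-995, - 972, - 946, - 181, 123/4, 773/14,83.48 , 211,  826/3 , 370,434,435.16, 705,898] 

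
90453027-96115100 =- 5662073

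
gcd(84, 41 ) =1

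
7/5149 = 7/5149  =  0.00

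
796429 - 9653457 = -8857028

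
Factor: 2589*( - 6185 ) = - 3^1*5^1*863^1*1237^1 = - 16012965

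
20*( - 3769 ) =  - 75380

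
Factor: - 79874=-2^1 *39937^1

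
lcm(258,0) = 0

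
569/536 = 569/536 = 1.06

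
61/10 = 61/10 = 6.10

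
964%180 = 64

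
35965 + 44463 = 80428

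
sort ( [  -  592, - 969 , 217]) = [ - 969 , - 592, 217 ] 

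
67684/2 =33842 = 33842.00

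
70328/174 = 404+ 16/87=404.18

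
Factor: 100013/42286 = 2^(-1)*103^1*971^1*21143^( -1 ) 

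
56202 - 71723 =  - 15521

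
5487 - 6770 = -1283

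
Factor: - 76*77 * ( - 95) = 555940 =2^2*5^1*7^1*11^1*19^2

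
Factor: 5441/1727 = 11^(-1)*157^( - 1) * 5441^1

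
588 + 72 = 660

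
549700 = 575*956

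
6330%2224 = 1882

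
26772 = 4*6693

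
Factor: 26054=2^1 * 7^1*1861^1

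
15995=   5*3199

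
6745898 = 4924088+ 1821810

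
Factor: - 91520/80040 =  - 2^4*3^ (-1 ) * 11^1*13^1 * 23^ (-1 )*29^ (  -  1 )  =  - 2288/2001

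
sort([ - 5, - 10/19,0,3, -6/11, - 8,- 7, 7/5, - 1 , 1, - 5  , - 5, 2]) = [ - 8, - 7 , - 5, - 5, - 5, - 1, - 6/11, - 10/19, 0, 1, 7/5,2,  3]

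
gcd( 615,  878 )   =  1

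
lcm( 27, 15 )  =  135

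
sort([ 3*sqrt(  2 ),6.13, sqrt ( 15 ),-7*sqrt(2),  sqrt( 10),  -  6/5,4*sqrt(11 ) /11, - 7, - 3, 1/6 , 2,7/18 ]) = [ - 7*sqrt(2), - 7, - 3, - 6/5, 1/6, 7/18,4*sqrt( 11 )/11,2,sqrt(10) , sqrt(15),3*sqrt( 2 ), 6.13]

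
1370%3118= 1370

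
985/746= 1 + 239/746=1.32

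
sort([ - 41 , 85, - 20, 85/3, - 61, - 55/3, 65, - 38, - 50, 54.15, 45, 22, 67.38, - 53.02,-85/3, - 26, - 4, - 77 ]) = [ - 77, - 61, -53.02, - 50 , - 41, - 38 , - 85/3, - 26, - 20,  -  55/3, - 4, 22,85/3 , 45, 54.15,  65, 67.38 , 85] 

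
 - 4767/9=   -  530 +1/3=-529.67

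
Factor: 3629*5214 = 2^1*3^1*11^1*19^1*79^1*191^1 = 18921606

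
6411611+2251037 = 8662648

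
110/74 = 55/37 = 1.49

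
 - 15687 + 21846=6159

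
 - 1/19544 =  - 1/19544=- 0.00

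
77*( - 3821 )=  -  294217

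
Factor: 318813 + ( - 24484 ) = 294329= 7^1*19^1*2213^1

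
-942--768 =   -  174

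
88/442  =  44/221 = 0.20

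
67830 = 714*95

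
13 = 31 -18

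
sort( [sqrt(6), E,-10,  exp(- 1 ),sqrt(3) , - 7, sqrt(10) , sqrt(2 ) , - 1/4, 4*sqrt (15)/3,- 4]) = [ - 10,-7, -4,- 1/4, exp( - 1), sqrt( 2 ), sqrt (3 ),sqrt(6),  E, sqrt(10), 4*sqrt( 15 ) /3]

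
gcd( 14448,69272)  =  56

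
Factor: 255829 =7^2* 23^1*227^1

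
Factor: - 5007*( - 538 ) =2693766 = 2^1 * 3^1*269^1 * 1669^1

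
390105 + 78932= 469037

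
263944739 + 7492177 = 271436916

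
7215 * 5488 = 39595920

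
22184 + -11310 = 10874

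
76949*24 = 1846776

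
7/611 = 7/611 = 0.01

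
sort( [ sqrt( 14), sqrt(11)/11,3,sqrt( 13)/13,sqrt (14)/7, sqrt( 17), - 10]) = [  -  10, sqrt( 13)/13 , sqrt(11) /11,sqrt( 14)/7, 3,sqrt (14 ),  sqrt( 17 )]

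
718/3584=359/1792 = 0.20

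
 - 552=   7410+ - 7962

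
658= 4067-3409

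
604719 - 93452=511267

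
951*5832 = 5546232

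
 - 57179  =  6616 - 63795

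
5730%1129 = 85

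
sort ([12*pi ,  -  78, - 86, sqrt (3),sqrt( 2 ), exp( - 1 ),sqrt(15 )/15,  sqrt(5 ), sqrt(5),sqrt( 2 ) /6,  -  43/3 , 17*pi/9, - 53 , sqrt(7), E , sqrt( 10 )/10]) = [ - 86,  -  78 ,  -  53,-43/3,sqrt(2 )/6,sqrt( 15 ) /15,sqrt(10)/10, exp( - 1),  sqrt(2 ), sqrt(3) , sqrt(5 ),  sqrt(5), sqrt (7) , E,17*pi/9, 12*pi]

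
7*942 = 6594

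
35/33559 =35/33559 = 0.00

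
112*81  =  9072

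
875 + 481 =1356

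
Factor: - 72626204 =-2^2*7^1*2593793^1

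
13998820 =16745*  836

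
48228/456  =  105 + 29/38 = 105.76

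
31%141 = 31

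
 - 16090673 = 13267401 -29358074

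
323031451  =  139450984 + 183580467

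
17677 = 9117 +8560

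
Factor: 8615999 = 7^1*67^1 * 18371^1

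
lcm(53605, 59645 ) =4234795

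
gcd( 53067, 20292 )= 57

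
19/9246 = 19/9246 = 0.00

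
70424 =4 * 17606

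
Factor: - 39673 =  - 97^1 * 409^1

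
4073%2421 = 1652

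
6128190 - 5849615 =278575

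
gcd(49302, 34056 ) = 198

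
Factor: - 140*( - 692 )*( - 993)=-96201840 = - 2^4*3^1*5^1*7^1*173^1*331^1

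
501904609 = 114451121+387453488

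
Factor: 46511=46511^1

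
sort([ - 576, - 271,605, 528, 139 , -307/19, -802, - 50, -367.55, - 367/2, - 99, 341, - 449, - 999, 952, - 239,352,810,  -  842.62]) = [-999, - 842.62,  -  802  , - 576, - 449, - 367.55, - 271, - 239, -367/2, - 99 , - 50, - 307/19 , 139, 341,352, 528,605,  810,952 ]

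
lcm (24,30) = 120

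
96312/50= 48156/25  =  1926.24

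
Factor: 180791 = 13^1*13907^1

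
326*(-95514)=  - 31137564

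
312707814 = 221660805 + 91047009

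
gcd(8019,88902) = 99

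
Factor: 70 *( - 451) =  - 2^1*5^1 * 7^1* 11^1*41^1 =- 31570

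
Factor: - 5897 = -5897^1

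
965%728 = 237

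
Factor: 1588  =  2^2* 397^1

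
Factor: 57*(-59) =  - 3^1*19^1*59^1 = - 3363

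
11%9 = 2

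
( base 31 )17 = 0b100110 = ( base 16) 26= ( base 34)14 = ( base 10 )38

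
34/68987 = 34/68987=0.00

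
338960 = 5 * 67792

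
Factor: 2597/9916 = 2^(-2) * 7^2 * 37^( - 1 )*53^1 * 67^ ( -1) 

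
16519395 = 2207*7485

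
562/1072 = 281/536=0.52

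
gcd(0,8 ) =8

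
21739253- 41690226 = - 19950973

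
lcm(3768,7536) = 7536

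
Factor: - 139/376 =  - 2^( - 3)*47^(  -  1)*139^1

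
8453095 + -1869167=6583928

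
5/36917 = 5/36917=0.00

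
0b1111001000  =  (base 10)968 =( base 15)448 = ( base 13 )596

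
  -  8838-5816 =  - 14654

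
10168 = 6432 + 3736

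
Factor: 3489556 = 2^2*7^1*17^1*7331^1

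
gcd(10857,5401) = 11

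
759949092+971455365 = 1731404457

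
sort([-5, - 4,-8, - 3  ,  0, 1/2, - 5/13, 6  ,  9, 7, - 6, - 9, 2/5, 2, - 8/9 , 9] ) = [ - 9, -8, - 6, - 5 , - 4 , - 3, - 8/9,-5/13, 0 , 2/5 , 1/2 , 2, 6 , 7, 9, 9 ] 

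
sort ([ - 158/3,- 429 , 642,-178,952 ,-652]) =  [ - 652,-429 ,-178 , - 158/3,642,952]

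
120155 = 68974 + 51181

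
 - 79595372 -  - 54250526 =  -25344846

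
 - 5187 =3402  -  8589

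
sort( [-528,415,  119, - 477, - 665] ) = [ - 665,-528 , - 477,  119,  415]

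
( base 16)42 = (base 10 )66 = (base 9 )73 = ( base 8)102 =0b1000010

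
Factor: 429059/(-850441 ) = - 503/997  =  - 503^1*997^( - 1)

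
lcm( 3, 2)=6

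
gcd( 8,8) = 8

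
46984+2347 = 49331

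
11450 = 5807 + 5643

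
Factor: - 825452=-2^2*17^1*61^1*199^1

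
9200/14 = 4600/7 = 657.14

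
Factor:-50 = - 2^1*5^2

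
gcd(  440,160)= 40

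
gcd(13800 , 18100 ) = 100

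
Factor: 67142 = 2^1*59^1*569^1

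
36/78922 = 18/39461 = 0.00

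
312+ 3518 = 3830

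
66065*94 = 6210110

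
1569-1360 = 209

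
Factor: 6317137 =2351^1 * 2687^1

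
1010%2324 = 1010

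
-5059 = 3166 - 8225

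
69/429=23/143 = 0.16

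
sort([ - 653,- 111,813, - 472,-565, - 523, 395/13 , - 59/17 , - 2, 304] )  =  [ - 653,  -  565, - 523, - 472, - 111, - 59/17,  -  2,  395/13,304,813] 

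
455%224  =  7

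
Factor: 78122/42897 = 2^1 * 3^ (  -  1)* 11^1*53^1*67^1*79^( - 1 )*181^(-1)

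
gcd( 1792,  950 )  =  2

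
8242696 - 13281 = 8229415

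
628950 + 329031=957981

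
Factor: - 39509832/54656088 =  - 1646243/2277337= - 17^( - 1 )*29^1 * 109^( - 1) *1229^( - 1)*56767^1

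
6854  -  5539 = 1315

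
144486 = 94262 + 50224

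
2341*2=4682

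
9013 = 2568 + 6445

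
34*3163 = 107542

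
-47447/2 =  - 47447/2   =  -23723.50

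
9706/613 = 9706/613=15.83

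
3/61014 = 1/20338  =  0.00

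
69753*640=44641920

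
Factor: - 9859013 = -9859013^1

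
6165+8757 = 14922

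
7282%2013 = 1243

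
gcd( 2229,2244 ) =3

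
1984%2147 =1984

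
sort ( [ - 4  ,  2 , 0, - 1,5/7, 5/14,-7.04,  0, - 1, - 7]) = [ - 7.04, -7, - 4,-1, - 1, 0 , 0,5/14,5/7,2 ]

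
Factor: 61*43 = 2623 = 43^1*61^1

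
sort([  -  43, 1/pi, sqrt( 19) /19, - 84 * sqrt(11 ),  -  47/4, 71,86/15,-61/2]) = [ -84*sqrt( 11), - 43, - 61/2,  -  47/4, sqrt(19)/19, 1/pi , 86/15, 71] 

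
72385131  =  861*84071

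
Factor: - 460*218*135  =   - 2^3 *3^3*5^2*23^1  *  109^1 = - 13537800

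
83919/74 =83919/74 = 1134.04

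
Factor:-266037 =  -3^1*71^1*1249^1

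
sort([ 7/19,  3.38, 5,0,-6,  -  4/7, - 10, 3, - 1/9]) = [ - 10, - 6, - 4/7,-1/9,0,7/19,3,  3.38,  5 ]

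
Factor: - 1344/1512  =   - 2^3*  3^( - 2)  =  - 8/9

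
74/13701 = 74/13701 = 0.01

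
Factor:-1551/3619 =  - 3^1*7^ (- 1 )=-  3/7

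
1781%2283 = 1781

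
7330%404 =58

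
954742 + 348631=1303373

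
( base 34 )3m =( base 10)124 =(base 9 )147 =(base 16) 7C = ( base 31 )40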